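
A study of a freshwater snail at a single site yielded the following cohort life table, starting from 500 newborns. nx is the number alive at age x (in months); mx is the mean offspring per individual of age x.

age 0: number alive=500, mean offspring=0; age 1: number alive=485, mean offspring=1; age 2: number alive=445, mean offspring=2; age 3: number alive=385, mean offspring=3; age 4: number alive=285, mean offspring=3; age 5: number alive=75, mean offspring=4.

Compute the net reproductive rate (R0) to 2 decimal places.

7.37

lx = nx/n0 = nx/500: 1, 0.97, 0.89, 0.77, 0.57, 0.15
lx·mx by age: 0, 0.97, 1.78, 2.31, 1.71, 0.6
R0 = Σ lx·mx = 7.37 → 7.37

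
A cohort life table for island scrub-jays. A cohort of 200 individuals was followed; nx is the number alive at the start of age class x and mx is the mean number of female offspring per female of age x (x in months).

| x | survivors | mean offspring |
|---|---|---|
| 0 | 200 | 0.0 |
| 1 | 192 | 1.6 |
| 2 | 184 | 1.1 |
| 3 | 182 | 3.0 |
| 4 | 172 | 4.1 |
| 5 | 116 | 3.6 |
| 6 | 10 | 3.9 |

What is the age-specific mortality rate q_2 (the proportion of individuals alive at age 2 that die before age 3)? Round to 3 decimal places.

0.011

lx = nx/n0 = nx/200: 1, 0.96, 0.92, 0.91, 0.86, 0.58, 0.05
q_2 = (l_2 − l_3) / l_2 = (0.92 − 0.91) / 0.92
     = 0.01 / 0.92 = 0.01087… → 0.011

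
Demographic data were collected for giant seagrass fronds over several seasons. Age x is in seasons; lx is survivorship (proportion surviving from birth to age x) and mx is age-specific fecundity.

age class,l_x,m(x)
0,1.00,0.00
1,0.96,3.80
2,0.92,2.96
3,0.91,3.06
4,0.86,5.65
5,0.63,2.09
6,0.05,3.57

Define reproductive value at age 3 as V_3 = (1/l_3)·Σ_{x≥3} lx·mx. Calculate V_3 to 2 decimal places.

10.04

lx·mx for x ≥ 3: 2.7846, 4.859, 1.3167, 0.1785 → sum = 9.1388
V_3 = 9.1388 / l_3 = 9.1388 / 0.91 = 10.042637… → 10.04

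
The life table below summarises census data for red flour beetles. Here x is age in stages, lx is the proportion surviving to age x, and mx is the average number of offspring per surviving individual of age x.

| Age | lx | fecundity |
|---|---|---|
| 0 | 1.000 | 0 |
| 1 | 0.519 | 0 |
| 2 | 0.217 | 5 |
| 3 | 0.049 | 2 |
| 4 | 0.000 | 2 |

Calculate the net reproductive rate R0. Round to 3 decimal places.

1.183

lx·mx by age: 0, 0, 1.085, 0.098, 0
R0 = Σ lx·mx = 1.183 → 1.183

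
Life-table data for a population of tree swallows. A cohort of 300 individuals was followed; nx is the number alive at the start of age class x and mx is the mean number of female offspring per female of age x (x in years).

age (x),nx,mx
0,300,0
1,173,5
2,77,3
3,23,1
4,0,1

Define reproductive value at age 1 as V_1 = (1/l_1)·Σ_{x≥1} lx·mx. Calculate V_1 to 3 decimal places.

lx = nx/n0 = nx/300: 1, 0.57667…, 0.25667…, 0.07667…, 0
lx·mx for x ≥ 1: 2.883333…, 0.77…, 0.076667…, 0 → sum = 3.73…
V_1 = 3.73… / l_1 = 3.73… / 0.576667… = 6.468208… → 6.468

6.468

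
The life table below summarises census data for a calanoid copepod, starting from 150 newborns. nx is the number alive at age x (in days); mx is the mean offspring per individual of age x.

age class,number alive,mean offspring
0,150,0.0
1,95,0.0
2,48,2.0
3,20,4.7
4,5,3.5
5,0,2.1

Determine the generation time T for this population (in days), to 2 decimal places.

lx = nx/n0 = nx/150: 1, 0.63333…, 0.32, 0.13333…, 0.03333…, 0
lx·mx: 0, 0, 0.64, 0.626667…, 0.116667…, 0 → R0 = 1.383333…
x·lx·mx: 0, 0, 1.28, 1.88…, 0.466667…, 0 → Σ = 3.626667…
T = 3.626667… / 1.383333… = 2.621687… → 2.62

2.62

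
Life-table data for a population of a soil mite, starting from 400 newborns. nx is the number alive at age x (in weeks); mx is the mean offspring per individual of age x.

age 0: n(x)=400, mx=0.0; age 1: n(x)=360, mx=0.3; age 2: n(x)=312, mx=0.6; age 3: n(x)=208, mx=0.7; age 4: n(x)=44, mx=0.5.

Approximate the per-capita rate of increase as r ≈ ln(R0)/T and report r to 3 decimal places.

lx = nx/n0 = nx/400: 1, 0.9, 0.78, 0.52, 0.11
R0 = Σ lx·mx = 0 + 0.27 + 0.468 + 0.364 + 0.055 = 1.157
Σ x·lx·mx = 2.518; T = 2.518/1.157 = 2.17632…
r ≈ ln(R0)/T = ln(1.157)/2.17632… = 0.06701… → 0.067

0.067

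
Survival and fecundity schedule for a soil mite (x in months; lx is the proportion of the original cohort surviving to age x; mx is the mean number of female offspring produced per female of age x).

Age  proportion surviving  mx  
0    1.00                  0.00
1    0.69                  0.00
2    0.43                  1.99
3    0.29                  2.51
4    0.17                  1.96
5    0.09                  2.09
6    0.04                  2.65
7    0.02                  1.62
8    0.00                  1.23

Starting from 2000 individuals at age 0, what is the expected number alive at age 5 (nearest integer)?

Expected survivors = N0 · l_5 = 2000 × 0.09 = 180 → 180

180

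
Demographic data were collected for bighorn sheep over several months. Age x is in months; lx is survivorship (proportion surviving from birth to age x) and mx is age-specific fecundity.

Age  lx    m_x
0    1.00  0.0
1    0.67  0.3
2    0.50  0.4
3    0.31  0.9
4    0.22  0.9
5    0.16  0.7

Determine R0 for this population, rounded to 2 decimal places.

lx·mx by age: 0, 0.201, 0.2, 0.279, 0.198, 0.112
R0 = Σ lx·mx = 0.99 → 0.99

0.99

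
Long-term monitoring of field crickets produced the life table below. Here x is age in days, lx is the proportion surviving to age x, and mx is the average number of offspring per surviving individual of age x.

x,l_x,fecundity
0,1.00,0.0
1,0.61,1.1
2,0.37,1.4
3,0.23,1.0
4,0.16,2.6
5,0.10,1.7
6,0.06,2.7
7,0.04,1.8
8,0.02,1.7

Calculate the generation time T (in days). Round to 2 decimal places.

lx·mx: 0, 0.671, 0.518, 0.23, 0.416, 0.17, 0.162, 0.072, 0.034 → R0 = 2.273
x·lx·mx: 0, 0.671, 1.036, 0.69, 1.664, 0.85, 0.972, 0.504, 0.272 → Σ = 6.659
T = 6.659 / 2.273 = 2.929608… → 2.93

2.93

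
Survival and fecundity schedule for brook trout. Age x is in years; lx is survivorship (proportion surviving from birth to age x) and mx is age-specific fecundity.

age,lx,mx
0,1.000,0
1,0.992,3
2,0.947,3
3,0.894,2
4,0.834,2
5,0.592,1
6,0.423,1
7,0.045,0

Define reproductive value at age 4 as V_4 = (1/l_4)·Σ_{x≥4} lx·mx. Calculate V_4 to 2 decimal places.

lx·mx for x ≥ 4: 1.668, 0.592, 0.423, 0 → sum = 2.683
V_4 = 2.683 / l_4 = 2.683 / 0.834 = 3.217026… → 3.22

3.22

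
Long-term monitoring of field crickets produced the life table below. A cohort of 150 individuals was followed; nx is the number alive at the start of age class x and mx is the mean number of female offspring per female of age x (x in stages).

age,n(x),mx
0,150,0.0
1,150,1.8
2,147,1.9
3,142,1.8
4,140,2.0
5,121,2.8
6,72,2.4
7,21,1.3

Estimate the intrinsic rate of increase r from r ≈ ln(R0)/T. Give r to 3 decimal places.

lx = nx/n0 = nx/150: 1, 1, 0.98, 0.94667…, 0.93333…, 0.80667…, 0.48, 0.14
R0 = Σ lx·mx = 0 + 1.8 + 1.862 + 1.704… + 1.86667… + 2.25867… + 1.152 + 0.182 = 10.825333…
Σ x·lx·mx = 37.582…; T = 37.582…/10.825333… = 3.47167…
r ≈ ln(R0)/T = ln(10.825333…)/3.47167… = 0.68609… → 0.686

0.686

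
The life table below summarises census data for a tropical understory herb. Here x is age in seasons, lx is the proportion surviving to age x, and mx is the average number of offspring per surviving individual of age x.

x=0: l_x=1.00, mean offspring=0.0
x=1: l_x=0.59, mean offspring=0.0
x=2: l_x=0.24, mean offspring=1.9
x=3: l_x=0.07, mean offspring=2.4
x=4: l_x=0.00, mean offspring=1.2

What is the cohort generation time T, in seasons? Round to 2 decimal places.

lx·mx: 0, 0, 0.456, 0.168, 0 → R0 = 0.624
x·lx·mx: 0, 0, 0.912, 0.504, 0 → Σ = 1.416
T = 1.416 / 0.624 = 2.269231… → 2.27

2.27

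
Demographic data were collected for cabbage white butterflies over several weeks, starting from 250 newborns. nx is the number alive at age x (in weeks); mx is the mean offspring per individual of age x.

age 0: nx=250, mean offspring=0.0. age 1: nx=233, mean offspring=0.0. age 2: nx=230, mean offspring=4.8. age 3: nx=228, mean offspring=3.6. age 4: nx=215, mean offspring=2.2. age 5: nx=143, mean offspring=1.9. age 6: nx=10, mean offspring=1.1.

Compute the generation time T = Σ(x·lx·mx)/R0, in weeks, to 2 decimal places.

lx = nx/n0 = nx/250: 1, 0.932, 0.92, 0.912, 0.86, 0.572, 0.04
lx·mx: 0, 0, 4.416, 3.2832, 1.892, 1.0868, 0.044 → R0 = 10.722
x·lx·mx: 0, 0, 8.832, 9.8496, 7.568, 5.434, 0.264 → Σ = 31.9476
T = 31.9476 / 10.722 = 2.979631… → 2.98

2.98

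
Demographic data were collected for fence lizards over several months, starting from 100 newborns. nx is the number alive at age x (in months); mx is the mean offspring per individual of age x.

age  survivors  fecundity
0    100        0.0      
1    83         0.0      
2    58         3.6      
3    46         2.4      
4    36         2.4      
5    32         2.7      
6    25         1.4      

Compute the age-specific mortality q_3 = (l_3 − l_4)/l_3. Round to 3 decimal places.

0.217

lx = nx/n0 = nx/100: 1, 0.83, 0.58, 0.46, 0.36, 0.32, 0.25
q_3 = (l_3 − l_4) / l_3 = (0.46 − 0.36) / 0.46
     = 0.1 / 0.46 = 0.217391… → 0.217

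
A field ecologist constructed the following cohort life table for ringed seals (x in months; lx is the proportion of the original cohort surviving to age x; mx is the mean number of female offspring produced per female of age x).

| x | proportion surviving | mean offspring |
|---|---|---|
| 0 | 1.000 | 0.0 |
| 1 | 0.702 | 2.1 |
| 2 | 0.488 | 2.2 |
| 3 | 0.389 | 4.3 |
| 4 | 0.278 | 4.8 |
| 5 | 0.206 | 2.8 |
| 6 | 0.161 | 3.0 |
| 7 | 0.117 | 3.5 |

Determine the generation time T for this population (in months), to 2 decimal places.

lx·mx: 0, 1.4742, 1.0736, 1.6727, 1.3344, 0.5768, 0.483, 0.4095 → R0 = 7.0242
x·lx·mx: 0, 1.4742, 2.1472, 5.0181, 5.3376, 2.884, 2.898, 2.8665 → Σ = 22.6256
T = 22.6256 / 7.0242 = 3.221093… → 3.22

3.22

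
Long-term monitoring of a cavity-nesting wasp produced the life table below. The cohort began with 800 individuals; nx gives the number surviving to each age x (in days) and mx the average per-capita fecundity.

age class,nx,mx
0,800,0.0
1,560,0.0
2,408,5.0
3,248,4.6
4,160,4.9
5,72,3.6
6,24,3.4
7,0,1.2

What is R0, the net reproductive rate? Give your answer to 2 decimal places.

5.38

lx = nx/n0 = nx/800: 1, 0.7, 0.51, 0.31, 0.2, 0.09, 0.03, 0
lx·mx by age: 0, 0, 2.55, 1.426, 0.98, 0.324, 0.102, 0
R0 = Σ lx·mx = 5.382 → 5.38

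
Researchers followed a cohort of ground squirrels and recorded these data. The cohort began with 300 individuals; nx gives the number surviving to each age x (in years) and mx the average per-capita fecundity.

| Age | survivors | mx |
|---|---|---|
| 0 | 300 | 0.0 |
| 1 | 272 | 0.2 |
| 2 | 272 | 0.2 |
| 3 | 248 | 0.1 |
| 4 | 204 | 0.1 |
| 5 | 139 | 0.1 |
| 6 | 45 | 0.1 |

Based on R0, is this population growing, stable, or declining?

declining

lx = nx/n0 = nx/300: 1, 0.90667…, 0.90667…, 0.82667…, 0.68, 0.46333…, 0.15
R0 = Σ lx·mx = 0 + 0.181333… + 0.181333… + 0.082667… + 0.068 + 0.046333… + 0.015 = 0.574667…
R0 < 1, so the population is declining.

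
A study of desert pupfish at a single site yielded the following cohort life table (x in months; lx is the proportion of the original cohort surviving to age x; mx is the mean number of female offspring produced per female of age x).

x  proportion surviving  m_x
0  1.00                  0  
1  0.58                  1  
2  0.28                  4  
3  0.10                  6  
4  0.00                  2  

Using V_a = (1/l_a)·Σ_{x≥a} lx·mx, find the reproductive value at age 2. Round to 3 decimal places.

lx·mx for x ≥ 2: 1.12, 0.6, 0 → sum = 1.72
V_2 = 1.72 / l_2 = 1.72 / 0.28 = 6.142857… → 6.143

6.143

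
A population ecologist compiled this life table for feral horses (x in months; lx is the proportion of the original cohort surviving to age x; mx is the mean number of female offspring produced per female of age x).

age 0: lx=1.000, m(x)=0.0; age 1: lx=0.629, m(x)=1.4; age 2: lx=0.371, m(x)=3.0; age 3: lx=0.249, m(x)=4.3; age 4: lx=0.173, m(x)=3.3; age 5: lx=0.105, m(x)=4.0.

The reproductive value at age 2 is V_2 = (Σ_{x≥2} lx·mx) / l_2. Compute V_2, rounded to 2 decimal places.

lx·mx for x ≥ 2: 1.113, 1.0707, 0.5709, 0.42 → sum = 3.1746
V_2 = 3.1746 / l_2 = 3.1746 / 0.371 = 8.556873… → 8.56

8.56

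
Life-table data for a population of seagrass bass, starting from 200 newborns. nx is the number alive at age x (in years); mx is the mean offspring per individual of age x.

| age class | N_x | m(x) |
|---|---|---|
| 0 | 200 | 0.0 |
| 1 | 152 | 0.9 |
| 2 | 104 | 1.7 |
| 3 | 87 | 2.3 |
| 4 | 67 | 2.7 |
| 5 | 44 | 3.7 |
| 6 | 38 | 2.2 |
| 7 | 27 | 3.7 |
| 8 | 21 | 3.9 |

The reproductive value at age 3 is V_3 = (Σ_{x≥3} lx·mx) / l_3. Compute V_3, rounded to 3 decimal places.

lx = nx/n0 = nx/200: 1, 0.76, 0.52, 0.435, 0.335, 0.22, 0.19, 0.135, 0.105
lx·mx for x ≥ 3: 1.0005, 0.9045, 0.814, 0.418, 0.4995, 0.4095 → sum = 4.046
V_3 = 4.046 / l_3 = 4.046 / 0.435 = 9.301149… → 9.301

9.301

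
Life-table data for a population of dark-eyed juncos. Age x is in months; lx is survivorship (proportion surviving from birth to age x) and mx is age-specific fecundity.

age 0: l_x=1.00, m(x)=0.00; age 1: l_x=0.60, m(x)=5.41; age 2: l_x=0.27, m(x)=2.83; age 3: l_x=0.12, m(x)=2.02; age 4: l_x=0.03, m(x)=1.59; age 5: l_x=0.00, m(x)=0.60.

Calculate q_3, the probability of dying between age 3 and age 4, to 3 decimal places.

q_3 = (l_3 − l_4) / l_3 = (0.12 − 0.03) / 0.12
     = 0.09 / 0.12 = 0.75 → 0.750

0.750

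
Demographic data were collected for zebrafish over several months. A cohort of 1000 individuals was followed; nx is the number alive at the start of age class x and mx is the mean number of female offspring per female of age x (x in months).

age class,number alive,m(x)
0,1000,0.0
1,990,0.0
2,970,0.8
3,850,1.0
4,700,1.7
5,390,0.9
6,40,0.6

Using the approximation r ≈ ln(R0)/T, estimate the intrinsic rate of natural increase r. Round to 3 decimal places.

lx = nx/n0 = nx/1000: 1, 0.99, 0.97, 0.85, 0.7, 0.39, 0.04
R0 = Σ lx·mx = 0 + 0 + 0.776 + 0.85 + 1.19 + 0.351 + 0.024 = 3.191
Σ x·lx·mx = 10.761; T = 10.761/3.191 = 3.3723…
r ≈ ln(R0)/T = ln(3.191)/3.3723… = 0.34408… → 0.344

0.344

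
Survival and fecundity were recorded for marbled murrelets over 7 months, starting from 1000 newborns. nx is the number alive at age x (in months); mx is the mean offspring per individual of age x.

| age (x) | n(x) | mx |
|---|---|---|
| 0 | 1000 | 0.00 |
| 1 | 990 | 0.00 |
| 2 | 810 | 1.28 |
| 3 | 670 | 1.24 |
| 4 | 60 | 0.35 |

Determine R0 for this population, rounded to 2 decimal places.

1.89

lx = nx/n0 = nx/1000: 1, 0.99, 0.81, 0.67, 0.06
lx·mx by age: 0, 0, 1.0368, 0.8308, 0.021
R0 = Σ lx·mx = 1.8886 → 1.89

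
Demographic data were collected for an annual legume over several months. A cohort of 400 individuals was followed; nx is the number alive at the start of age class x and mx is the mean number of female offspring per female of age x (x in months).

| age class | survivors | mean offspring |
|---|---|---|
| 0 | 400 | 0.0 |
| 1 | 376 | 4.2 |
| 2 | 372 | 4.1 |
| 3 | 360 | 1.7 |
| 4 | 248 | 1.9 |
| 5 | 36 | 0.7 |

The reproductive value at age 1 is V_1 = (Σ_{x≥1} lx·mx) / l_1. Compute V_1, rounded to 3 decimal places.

lx = nx/n0 = nx/400: 1, 0.94, 0.93, 0.9, 0.62, 0.09
lx·mx for x ≥ 1: 3.948, 3.813, 1.53, 1.178, 0.063 → sum = 10.532
V_1 = 10.532 / l_1 = 10.532 / 0.94 = 11.204255… → 11.204

11.204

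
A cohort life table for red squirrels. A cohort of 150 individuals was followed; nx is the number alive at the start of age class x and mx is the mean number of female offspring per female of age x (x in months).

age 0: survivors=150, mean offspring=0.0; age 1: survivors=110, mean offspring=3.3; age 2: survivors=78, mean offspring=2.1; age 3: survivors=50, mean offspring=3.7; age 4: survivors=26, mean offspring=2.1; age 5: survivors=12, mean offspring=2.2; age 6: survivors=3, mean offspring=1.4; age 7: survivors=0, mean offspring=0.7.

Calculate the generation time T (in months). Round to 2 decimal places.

lx = nx/n0 = nx/150: 1, 0.73333…, 0.52, 0.33333…, 0.17333…, 0.08, 0.02, 0
lx·mx: 0, 2.42…, 1.092, 1.233333…, 0.364…, 0.176, 0.028, 0 → R0 = 5.313333…
x·lx·mx: 0, 2.42…, 2.184, 3.7…, 1.456…, 0.88, 0.168, 0 → Σ = 10.808…
T = 10.808… / 5.313333… = 2.034128… → 2.03

2.03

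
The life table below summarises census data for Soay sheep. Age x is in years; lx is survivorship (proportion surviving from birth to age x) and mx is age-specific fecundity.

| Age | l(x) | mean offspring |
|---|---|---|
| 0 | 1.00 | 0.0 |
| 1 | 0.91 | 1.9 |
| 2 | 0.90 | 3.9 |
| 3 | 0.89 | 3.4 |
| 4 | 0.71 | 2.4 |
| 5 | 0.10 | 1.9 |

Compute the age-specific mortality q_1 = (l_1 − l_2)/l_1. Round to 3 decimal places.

0.011

q_1 = (l_1 − l_2) / l_1 = (0.91 − 0.9) / 0.91
     = 0.01 / 0.91 = 0.010989… → 0.011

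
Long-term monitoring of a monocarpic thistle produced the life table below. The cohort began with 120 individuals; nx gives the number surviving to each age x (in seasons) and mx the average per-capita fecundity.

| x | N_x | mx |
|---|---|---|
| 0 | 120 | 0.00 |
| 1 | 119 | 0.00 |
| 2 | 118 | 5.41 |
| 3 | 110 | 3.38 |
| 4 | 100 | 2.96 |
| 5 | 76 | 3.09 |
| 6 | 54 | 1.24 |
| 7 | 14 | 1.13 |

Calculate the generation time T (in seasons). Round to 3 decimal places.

3.241

lx = nx/n0 = nx/120: 1, 0.99167…, 0.98333…, 0.91667…, 0.83333…, 0.63333…, 0.45, 0.11667…
lx·mx: 0, 0, 5.319833…, 3.098333…, 2.466667…, 1.957…, 0.558, 0.131833… → R0 = 13.531667…
x·lx·mx: 0, 0, 10.639667…, 9.295…, 9.866667…, 9.785…, 3.348, 0.922833… → Σ = 43.857167…
T = 43.857167… / 13.531667… = 3.241076… → 3.241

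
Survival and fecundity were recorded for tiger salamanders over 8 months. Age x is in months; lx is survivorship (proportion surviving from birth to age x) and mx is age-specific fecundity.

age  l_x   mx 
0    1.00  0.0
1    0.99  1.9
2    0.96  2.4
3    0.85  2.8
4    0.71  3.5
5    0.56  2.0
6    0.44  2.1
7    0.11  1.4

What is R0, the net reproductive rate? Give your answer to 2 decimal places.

11.25

lx·mx by age: 0, 1.881, 2.304, 2.38, 2.485, 1.12, 0.924, 0.154
R0 = Σ lx·mx = 11.248 → 11.25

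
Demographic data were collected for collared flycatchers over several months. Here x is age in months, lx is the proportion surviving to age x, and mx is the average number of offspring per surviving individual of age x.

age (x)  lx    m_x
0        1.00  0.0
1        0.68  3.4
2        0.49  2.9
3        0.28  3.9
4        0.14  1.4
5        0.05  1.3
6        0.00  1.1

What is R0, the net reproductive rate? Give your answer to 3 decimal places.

lx·mx by age: 0, 2.312, 1.421, 1.092, 0.196, 0.065, 0
R0 = Σ lx·mx = 5.086 → 5.086

5.086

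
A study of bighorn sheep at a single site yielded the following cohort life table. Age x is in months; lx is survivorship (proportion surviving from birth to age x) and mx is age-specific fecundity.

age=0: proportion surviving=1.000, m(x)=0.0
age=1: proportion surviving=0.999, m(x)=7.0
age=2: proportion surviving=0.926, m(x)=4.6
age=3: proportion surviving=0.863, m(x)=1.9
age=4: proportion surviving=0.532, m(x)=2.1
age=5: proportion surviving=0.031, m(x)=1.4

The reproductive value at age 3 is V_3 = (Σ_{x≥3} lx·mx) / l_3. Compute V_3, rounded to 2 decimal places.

lx·mx for x ≥ 3: 1.6397, 1.1172, 0.0434 → sum = 2.8003
V_3 = 2.8003 / l_3 = 2.8003 / 0.863 = 3.244844… → 3.24

3.24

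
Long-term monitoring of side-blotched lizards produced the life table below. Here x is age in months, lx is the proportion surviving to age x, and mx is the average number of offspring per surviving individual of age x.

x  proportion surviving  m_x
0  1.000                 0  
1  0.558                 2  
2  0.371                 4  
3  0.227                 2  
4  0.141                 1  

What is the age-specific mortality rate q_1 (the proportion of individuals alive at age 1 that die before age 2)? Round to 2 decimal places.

0.34

q_1 = (l_1 − l_2) / l_1 = (0.558 − 0.371) / 0.558
     = 0.187 / 0.558 = 0.335125… → 0.34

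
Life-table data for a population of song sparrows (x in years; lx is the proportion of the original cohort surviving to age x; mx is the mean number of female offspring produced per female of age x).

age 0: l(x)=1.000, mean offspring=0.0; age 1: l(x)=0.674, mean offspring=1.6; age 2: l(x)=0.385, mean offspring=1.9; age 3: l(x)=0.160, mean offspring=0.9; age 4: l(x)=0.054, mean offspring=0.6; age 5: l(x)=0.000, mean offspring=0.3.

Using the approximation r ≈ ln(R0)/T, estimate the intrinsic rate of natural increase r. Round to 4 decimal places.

R0 = Σ lx·mx = 0 + 1.0784 + 0.7315 + 0.144 + 0.0324 + 0 = 1.9863
Σ x·lx·mx = 3.103; T = 3.103/1.9863 = 1.5622…
r ≈ ln(R0)/T = ln(1.9863)/1.5622… = 0.439299… → 0.4393

0.4393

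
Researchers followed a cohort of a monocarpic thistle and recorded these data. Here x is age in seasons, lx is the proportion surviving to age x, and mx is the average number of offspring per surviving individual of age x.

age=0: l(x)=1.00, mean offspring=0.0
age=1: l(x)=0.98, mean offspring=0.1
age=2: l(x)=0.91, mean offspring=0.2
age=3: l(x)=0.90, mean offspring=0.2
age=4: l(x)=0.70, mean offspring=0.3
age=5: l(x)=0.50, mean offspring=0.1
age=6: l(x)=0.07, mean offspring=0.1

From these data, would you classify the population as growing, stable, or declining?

R0 = Σ lx·mx = 0 + 0.098 + 0.182 + 0.18 + 0.21 + 0.05 + 0.007 = 0.727
R0 < 1, so the population is declining.

declining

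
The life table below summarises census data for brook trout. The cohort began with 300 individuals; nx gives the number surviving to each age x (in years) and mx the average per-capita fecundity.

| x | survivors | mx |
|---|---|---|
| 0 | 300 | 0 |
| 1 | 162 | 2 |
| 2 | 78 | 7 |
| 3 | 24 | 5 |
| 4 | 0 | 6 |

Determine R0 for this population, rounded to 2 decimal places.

3.30

lx = nx/n0 = nx/300: 1, 0.54, 0.26, 0.08, 0
lx·mx by age: 0, 1.08, 1.82, 0.4, 0
R0 = Σ lx·mx = 3.3 → 3.30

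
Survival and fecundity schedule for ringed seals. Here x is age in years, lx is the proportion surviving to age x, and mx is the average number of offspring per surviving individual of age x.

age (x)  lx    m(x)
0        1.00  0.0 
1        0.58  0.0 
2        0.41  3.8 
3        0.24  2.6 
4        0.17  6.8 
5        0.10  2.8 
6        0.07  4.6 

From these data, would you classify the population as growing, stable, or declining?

R0 = Σ lx·mx = 0 + 0 + 1.558 + 0.624 + 1.156 + 0.28 + 0.322 = 3.94
R0 > 1, so the population is growing.

growing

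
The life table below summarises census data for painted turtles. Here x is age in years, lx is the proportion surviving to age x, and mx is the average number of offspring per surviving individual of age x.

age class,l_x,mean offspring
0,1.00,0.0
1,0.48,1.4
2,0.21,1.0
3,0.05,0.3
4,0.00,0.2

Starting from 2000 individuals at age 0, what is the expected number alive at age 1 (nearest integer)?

Expected survivors = N0 · l_1 = 2000 × 0.48 = 960 → 960

960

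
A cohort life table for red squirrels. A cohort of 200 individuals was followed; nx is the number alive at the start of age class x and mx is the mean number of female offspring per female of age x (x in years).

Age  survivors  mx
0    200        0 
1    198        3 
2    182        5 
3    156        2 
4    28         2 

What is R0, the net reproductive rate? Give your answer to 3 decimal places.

lx = nx/n0 = nx/200: 1, 0.99, 0.91, 0.78, 0.14
lx·mx by age: 0, 2.97, 4.55, 1.56, 0.28
R0 = Σ lx·mx = 9.36 → 9.360

9.360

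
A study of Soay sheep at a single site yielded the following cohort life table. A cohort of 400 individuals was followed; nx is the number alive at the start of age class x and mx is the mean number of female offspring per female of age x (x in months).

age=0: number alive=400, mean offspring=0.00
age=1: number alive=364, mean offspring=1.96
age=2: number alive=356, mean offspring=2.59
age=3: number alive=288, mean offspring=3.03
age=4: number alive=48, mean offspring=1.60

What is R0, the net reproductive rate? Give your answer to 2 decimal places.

lx = nx/n0 = nx/400: 1, 0.91, 0.89, 0.72, 0.12
lx·mx by age: 0, 1.7836, 2.3051, 2.1816, 0.192
R0 = Σ lx·mx = 6.4623 → 6.46

6.46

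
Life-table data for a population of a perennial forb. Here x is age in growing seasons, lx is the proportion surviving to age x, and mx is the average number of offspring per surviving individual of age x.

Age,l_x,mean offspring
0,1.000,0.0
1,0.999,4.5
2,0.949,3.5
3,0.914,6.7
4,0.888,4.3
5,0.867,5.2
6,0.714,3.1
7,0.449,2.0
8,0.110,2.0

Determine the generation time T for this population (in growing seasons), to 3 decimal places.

lx·mx: 0, 4.4955, 3.3215, 6.1238, 3.8184, 4.5084, 2.2134, 0.898, 0.22 → R0 = 25.599
x·lx·mx: 0, 4.4955, 6.643, 18.3714, 15.2736, 22.542, 13.2804, 6.286, 1.76 → Σ = 88.6519
T = 88.6519 / 25.599 = 3.4631… → 3.463

3.463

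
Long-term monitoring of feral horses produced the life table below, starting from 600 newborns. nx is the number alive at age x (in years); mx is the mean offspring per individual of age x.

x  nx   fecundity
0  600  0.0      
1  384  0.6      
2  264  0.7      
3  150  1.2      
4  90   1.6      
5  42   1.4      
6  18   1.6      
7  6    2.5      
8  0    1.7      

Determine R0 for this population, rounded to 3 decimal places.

1.403

lx = nx/n0 = nx/600: 1, 0.64, 0.44, 0.25, 0.15, 0.07, 0.03, 0.01, 0
lx·mx by age: 0, 0.384, 0.308, 0.3, 0.24, 0.098, 0.048, 0.025, 0
R0 = Σ lx·mx = 1.403 → 1.403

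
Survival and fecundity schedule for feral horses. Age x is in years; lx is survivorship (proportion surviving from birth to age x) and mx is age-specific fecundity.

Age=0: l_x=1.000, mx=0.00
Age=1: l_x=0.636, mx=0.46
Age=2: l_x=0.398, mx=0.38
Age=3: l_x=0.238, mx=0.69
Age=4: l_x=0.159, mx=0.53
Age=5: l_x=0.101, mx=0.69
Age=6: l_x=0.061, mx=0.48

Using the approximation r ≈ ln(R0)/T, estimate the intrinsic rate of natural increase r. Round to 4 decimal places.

-0.0951

R0 = Σ lx·mx = 0 + 0.29256 + 0.15124 + 0.16422 + 0.08427 + 0.06969 + 0.02928 = 0.79126
Σ x·lx·mx = 1.94891; T = 1.94891/0.79126 = 2.46305…
r ≈ ln(R0)/T = ln(0.79126)/2.46305… = -0.095057… → -0.0951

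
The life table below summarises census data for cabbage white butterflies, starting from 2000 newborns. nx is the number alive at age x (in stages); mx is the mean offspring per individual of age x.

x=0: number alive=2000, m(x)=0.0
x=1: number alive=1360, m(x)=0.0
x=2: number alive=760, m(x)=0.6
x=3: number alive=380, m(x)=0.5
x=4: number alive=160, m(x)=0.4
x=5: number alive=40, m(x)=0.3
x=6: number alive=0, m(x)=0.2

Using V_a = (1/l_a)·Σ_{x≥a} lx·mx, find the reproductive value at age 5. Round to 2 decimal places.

0.30

lx = nx/n0 = nx/2000: 1, 0.68, 0.38, 0.19, 0.08, 0.02, 0
lx·mx for x ≥ 5: 0.006, 0 → sum = 0.006
V_5 = 0.006 / l_5 = 0.006 / 0.02 = 0.3 → 0.30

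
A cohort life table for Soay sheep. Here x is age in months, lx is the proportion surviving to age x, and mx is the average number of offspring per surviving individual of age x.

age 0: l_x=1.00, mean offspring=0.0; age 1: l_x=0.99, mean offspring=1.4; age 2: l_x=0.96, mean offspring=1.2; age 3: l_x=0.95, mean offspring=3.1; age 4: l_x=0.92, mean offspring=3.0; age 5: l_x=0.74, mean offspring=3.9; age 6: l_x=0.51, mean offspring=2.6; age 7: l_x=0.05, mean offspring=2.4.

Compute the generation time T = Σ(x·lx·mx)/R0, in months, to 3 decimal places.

lx·mx: 0, 1.386, 1.152, 2.945, 2.76, 2.886, 1.326, 0.12 → R0 = 12.575
x·lx·mx: 0, 1.386, 2.304, 8.835, 11.04, 14.43, 7.956, 0.84 → Σ = 46.791
T = 46.791 / 12.575 = 3.720954… → 3.721

3.721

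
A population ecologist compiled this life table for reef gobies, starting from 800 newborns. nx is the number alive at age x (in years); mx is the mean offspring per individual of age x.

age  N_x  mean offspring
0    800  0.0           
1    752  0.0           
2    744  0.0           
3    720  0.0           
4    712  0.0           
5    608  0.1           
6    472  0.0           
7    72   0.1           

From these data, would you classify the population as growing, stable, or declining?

lx = nx/n0 = nx/800: 1, 0.94, 0.93, 0.9, 0.89, 0.76, 0.59, 0.09
R0 = Σ lx·mx = 0 + 0 + 0 + 0 + 0 + 0.076 + 0 + 0.009 = 0.085
R0 < 1, so the population is declining.

declining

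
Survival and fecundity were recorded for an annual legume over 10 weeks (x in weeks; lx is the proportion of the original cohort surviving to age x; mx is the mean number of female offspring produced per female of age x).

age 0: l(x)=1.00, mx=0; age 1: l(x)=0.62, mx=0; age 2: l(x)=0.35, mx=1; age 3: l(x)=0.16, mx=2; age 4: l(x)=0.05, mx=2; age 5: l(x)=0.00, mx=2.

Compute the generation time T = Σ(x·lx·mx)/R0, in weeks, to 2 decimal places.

lx·mx: 0, 0, 0.35, 0.32, 0.1, 0 → R0 = 0.77
x·lx·mx: 0, 0, 0.7, 0.96, 0.4, 0 → Σ = 2.06
T = 2.06 / 0.77 = 2.675325… → 2.68

2.68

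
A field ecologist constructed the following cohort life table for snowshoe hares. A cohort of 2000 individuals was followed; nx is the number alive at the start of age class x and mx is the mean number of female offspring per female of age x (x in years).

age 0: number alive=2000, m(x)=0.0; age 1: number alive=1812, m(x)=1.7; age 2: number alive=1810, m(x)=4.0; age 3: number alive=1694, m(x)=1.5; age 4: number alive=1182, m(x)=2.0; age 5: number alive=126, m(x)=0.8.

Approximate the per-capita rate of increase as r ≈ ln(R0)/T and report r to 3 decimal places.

0.888

lx = nx/n0 = nx/2000: 1, 0.906, 0.905, 0.847, 0.591, 0.063
R0 = Σ lx·mx = 0 + 1.5402 + 3.62 + 1.2705 + 1.182 + 0.0504 = 7.6631
Σ x·lx·mx = 17.5717; T = 17.5717/7.6631 = 2.29303…
r ≈ ln(R0)/T = ln(7.6631)/2.29303… = 0.88809… → 0.888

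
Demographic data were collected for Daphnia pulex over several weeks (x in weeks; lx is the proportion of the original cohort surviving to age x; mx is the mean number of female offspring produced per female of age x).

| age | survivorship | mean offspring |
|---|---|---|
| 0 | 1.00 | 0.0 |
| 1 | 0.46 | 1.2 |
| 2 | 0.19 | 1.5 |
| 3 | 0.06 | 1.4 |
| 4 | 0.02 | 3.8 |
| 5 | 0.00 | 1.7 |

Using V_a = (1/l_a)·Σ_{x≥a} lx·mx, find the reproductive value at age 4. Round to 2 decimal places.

3.80

lx·mx for x ≥ 4: 0.076, 0 → sum = 0.076
V_4 = 0.076 / l_4 = 0.076 / 0.02 = 3.8 → 3.80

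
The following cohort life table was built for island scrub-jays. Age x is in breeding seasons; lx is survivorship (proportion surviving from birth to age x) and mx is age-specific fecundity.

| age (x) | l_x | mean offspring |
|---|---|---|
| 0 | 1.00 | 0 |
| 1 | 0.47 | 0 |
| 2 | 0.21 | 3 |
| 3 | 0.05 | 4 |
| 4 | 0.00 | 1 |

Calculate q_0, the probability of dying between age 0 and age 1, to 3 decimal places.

q_0 = (l_0 − l_1) / l_0 = (1 − 0.47) / 1
     = 0.53 / 1 = 0.53 → 0.530

0.530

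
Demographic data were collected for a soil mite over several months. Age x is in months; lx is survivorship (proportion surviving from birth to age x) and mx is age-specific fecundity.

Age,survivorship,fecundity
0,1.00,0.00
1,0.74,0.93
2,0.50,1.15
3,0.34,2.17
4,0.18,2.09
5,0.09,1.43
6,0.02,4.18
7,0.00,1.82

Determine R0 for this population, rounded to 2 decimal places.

lx·mx by age: 0, 0.6882, 0.575, 0.7378, 0.3762, 0.1287, 0.0836, 0
R0 = Σ lx·mx = 2.5895 → 2.59

2.59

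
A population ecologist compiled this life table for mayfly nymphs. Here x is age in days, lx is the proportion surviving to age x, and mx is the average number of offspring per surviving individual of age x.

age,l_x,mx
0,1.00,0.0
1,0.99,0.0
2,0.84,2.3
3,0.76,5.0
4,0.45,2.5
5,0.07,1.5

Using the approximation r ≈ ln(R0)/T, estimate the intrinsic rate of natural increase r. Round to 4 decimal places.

R0 = Σ lx·mx = 0 + 0 + 1.932 + 3.8 + 1.125 + 0.105 = 6.962
Σ x·lx·mx = 20.289; T = 20.289/6.962 = 2.91425…
r ≈ ln(R0)/T = ln(6.962)/2.91425… = 0.665855… → 0.6659

0.6659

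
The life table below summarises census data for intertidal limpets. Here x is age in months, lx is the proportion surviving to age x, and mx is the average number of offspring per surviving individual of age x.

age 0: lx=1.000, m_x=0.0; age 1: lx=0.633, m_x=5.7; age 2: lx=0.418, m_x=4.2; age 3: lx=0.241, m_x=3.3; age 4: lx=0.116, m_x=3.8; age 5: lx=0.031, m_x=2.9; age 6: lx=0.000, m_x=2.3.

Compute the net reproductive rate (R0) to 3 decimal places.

6.690

lx·mx by age: 0, 3.6081, 1.7556, 0.7953, 0.4408, 0.0899, 0
R0 = Σ lx·mx = 6.6897 → 6.690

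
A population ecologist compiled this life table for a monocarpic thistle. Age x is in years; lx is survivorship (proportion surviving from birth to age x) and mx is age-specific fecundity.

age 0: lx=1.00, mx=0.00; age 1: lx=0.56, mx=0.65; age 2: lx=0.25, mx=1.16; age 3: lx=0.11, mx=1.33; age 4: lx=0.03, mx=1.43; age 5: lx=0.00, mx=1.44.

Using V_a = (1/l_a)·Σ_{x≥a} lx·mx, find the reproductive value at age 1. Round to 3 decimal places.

lx·mx for x ≥ 1: 0.364, 0.29, 0.1463, 0.0429, 0 → sum = 0.8432
V_1 = 0.8432 / l_1 = 0.8432 / 0.56 = 1.505714… → 1.506

1.506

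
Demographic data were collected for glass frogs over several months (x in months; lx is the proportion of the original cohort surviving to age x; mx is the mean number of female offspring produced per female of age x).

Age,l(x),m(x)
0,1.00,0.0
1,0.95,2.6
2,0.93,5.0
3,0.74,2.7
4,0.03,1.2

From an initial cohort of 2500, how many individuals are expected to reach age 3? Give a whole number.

1850

Expected survivors = N0 · l_3 = 2500 × 0.74 = 1850 → 1850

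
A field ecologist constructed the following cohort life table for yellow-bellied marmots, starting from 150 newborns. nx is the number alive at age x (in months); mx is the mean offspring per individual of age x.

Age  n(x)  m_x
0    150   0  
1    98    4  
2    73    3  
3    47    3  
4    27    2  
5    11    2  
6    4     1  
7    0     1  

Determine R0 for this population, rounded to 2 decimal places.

5.55

lx = nx/n0 = nx/150: 1, 0.65333…, 0.48667…, 0.31333…, 0.18, 0.07333…, 0.02667…, 0
lx·mx by age: 0, 2.613333…, 1.46…, 0.94…, 0.36, 0.146667…, 0.026667…, 0
R0 = Σ lx·mx = 5.546667… → 5.55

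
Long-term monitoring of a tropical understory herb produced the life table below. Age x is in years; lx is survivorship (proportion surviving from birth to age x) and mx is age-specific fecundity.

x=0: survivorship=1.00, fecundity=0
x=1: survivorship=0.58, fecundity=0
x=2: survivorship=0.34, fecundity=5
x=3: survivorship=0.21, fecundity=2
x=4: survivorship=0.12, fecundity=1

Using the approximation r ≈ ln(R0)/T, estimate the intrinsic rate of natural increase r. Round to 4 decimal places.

R0 = Σ lx·mx = 0 + 0 + 1.7 + 0.42 + 0.12 = 2.24
Σ x·lx·mx = 5.14; T = 5.14/2.24 = 2.29464…
r ≈ ln(R0)/T = ln(2.24)/2.29464… = 0.35146… → 0.3515

0.3515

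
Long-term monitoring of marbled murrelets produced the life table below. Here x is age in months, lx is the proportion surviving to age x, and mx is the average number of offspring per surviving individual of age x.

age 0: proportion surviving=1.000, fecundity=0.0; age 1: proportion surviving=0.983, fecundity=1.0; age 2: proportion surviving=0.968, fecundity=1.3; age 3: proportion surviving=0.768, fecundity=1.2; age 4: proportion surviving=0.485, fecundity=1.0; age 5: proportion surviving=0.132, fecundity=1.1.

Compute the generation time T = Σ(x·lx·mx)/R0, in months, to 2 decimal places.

2.35

lx·mx: 0, 0.983, 1.2584, 0.9216, 0.485, 0.1452 → R0 = 3.7932
x·lx·mx: 0, 0.983, 2.5168, 2.7648, 1.94, 0.726 → Σ = 8.9306
T = 8.9306 / 3.7932 = 2.354371… → 2.35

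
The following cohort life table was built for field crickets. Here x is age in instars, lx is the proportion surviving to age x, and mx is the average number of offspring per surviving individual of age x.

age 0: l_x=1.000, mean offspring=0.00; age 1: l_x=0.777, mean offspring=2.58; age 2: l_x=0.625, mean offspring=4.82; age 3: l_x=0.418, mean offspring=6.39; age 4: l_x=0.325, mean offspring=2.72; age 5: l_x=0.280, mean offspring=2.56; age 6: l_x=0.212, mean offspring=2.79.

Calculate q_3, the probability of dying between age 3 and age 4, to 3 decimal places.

q_3 = (l_3 − l_4) / l_3 = (0.418 − 0.325) / 0.418
     = 0.093 / 0.418 = 0.222488… → 0.222

0.222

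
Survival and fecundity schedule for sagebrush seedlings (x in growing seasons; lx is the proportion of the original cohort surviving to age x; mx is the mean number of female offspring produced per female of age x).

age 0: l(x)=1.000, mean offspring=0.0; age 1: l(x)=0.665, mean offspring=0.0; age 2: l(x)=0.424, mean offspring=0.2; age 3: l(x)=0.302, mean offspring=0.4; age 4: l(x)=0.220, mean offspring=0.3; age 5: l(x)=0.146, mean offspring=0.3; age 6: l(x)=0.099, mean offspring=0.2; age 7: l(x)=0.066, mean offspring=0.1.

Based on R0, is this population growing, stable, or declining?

declining

R0 = Σ lx·mx = 0 + 0 + 0.0848 + 0.1208 + 0.066 + 0.0438 + 0.0198 + 0.0066 = 0.3418
R0 < 1, so the population is declining.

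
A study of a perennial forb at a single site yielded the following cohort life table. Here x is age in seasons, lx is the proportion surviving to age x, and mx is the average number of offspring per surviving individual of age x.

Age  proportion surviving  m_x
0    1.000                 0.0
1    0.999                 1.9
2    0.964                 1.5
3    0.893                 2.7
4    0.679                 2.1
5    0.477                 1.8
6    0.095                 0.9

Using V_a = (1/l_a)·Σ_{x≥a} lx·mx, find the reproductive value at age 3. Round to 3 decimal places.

5.354

lx·mx for x ≥ 3: 2.4111, 1.4259, 0.8586, 0.0855 → sum = 4.7811
V_3 = 4.7811 / l_3 = 4.7811 / 0.893 = 5.353975… → 5.354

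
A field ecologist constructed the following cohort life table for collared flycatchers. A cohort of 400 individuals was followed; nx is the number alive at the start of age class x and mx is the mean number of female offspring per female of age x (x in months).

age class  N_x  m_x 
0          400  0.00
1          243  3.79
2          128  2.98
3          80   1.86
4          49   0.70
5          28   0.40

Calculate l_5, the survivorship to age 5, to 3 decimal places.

0.070

l_5 = n_5/n_0 = 28/400 = 0.07 → 0.070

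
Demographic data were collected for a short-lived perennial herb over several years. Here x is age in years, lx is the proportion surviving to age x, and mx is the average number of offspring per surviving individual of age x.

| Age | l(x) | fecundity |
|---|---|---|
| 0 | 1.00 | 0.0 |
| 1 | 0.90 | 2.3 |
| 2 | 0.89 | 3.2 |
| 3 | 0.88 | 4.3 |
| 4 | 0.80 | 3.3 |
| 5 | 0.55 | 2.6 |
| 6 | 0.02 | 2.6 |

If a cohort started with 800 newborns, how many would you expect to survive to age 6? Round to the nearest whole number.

Expected survivors = N0 · l_6 = 800 × 0.02 = 16 → 16

16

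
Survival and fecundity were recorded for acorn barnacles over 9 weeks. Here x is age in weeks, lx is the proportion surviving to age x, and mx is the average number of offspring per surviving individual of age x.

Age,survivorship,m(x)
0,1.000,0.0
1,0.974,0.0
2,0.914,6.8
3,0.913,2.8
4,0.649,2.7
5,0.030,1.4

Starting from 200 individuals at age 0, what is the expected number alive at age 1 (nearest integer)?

195

Expected survivors = N0 · l_1 = 200 × 0.974 = 194.8 → 195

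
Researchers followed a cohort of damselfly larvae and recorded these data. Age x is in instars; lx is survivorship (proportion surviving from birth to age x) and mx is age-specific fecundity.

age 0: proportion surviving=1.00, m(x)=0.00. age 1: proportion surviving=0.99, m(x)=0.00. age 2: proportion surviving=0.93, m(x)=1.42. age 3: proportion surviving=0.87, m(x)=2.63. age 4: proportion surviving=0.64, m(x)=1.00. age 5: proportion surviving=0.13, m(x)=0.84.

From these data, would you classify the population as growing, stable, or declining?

growing

R0 = Σ lx·mx = 0 + 0 + 1.3206 + 2.2881 + 0.64 + 0.1092 = 4.3579
R0 > 1, so the population is growing.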